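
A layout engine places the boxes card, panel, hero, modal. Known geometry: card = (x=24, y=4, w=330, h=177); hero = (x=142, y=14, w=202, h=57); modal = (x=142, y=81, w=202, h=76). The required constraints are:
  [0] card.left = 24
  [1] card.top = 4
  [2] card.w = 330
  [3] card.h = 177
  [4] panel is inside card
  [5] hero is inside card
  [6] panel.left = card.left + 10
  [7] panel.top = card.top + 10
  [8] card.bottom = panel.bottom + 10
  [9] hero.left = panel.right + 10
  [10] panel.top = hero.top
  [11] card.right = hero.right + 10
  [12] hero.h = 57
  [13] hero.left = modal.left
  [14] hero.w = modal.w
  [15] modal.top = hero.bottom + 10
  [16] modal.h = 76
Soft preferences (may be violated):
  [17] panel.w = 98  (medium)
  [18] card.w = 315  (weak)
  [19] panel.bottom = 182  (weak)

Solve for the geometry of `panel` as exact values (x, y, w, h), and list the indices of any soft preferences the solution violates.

panel = (x=34, y=14, w=98, h=157)
violated soft preferences: 18, 19

1. panel.x = 34  [panel.left = card.left + 10]
2. panel.y = 14  [panel.top = card.top + 10]
3. panel.h = 157  [card.bottom = panel.bottom + 10]
4. panel.w = 98  [hero.left = panel.right + 10]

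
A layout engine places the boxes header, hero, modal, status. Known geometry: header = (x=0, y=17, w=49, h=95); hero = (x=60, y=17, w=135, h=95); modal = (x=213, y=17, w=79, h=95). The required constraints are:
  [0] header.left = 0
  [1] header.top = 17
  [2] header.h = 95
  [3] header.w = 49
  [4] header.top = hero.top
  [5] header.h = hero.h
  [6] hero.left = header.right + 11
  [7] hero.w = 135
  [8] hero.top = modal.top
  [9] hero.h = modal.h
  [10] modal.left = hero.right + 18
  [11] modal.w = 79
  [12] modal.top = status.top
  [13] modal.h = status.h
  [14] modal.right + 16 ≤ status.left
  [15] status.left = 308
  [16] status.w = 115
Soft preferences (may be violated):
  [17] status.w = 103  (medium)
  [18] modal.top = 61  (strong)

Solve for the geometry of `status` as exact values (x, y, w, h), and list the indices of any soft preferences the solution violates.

status = (x=308, y=17, w=115, h=95)
violated soft preferences: 17, 18

1. status.y = 17  [modal.top = status.top]
2. status.h = 95  [modal.h = status.h]
3. status.x = 308  [status.left = 308]
4. status.w = 115  [status.w = 115]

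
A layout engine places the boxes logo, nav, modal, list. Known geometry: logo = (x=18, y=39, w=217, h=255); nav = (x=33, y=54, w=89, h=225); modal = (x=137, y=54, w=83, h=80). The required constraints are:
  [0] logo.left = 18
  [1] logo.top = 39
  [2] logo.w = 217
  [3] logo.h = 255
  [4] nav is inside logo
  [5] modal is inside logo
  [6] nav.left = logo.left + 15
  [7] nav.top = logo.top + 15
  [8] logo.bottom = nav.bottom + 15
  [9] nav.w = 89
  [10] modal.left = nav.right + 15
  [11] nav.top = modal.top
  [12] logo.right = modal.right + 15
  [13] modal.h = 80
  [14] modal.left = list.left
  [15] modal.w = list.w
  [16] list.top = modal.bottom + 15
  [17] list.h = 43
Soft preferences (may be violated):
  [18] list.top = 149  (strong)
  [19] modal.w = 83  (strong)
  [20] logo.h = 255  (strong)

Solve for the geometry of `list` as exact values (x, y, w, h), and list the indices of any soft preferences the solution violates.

1. list.x = 137  [modal.left = list.left]
2. list.w = 83  [modal.w = list.w]
3. list.y = 149  [list.top = modal.bottom + 15]
4. list.h = 43  [list.h = 43]

list = (x=137, y=149, w=83, h=43)
violated soft preferences: none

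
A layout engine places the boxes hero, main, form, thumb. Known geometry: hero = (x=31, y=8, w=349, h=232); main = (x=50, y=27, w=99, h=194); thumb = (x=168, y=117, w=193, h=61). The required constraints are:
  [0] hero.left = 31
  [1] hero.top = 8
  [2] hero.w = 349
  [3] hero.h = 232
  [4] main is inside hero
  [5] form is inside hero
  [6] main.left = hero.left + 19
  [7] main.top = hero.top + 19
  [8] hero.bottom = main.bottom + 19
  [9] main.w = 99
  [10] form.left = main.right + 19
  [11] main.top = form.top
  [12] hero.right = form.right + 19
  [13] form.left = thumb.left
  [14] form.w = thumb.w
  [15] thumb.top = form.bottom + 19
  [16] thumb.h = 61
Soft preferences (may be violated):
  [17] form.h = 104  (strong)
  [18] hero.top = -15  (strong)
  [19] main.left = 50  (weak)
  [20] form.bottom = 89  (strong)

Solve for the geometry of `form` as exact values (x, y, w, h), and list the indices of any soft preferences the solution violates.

form = (x=168, y=27, w=193, h=71)
violated soft preferences: 17, 18, 20

1. form.x = 168  [form.left = main.right + 19]
2. form.y = 27  [main.top = form.top]
3. form.w = 193  [hero.right = form.right + 19]
4. form.h = 71  [thumb.top = form.bottom + 19]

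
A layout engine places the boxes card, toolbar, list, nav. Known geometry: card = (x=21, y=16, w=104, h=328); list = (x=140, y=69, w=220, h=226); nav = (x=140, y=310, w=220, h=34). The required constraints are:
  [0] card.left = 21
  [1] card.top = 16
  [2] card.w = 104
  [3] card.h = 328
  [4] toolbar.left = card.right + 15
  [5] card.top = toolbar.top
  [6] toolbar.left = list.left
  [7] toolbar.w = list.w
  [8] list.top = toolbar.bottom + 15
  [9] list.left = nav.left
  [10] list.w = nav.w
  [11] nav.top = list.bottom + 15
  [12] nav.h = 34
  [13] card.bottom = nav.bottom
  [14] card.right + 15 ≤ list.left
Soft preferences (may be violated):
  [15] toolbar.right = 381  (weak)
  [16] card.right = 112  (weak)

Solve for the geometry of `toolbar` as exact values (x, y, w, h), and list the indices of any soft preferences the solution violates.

1. toolbar.x = 140  [toolbar.left = card.right + 15]
2. toolbar.y = 16  [card.top = toolbar.top]
3. toolbar.w = 220  [toolbar.w = list.w]
4. toolbar.h = 38  [list.top = toolbar.bottom + 15]

toolbar = (x=140, y=16, w=220, h=38)
violated soft preferences: 15, 16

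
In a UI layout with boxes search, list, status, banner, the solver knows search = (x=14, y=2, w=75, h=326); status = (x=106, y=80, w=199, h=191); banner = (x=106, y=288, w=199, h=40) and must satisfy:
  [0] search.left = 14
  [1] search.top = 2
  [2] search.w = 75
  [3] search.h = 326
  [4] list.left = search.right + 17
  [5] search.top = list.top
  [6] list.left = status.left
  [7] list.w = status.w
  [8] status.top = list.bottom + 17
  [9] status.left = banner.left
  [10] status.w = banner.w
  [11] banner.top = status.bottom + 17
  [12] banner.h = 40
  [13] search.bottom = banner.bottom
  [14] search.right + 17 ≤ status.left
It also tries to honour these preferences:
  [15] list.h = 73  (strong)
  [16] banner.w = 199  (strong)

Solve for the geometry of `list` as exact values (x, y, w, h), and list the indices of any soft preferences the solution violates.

list = (x=106, y=2, w=199, h=61)
violated soft preferences: 15

1. list.x = 106  [list.left = search.right + 17]
2. list.y = 2  [search.top = list.top]
3. list.w = 199  [list.w = status.w]
4. list.h = 61  [status.top = list.bottom + 17]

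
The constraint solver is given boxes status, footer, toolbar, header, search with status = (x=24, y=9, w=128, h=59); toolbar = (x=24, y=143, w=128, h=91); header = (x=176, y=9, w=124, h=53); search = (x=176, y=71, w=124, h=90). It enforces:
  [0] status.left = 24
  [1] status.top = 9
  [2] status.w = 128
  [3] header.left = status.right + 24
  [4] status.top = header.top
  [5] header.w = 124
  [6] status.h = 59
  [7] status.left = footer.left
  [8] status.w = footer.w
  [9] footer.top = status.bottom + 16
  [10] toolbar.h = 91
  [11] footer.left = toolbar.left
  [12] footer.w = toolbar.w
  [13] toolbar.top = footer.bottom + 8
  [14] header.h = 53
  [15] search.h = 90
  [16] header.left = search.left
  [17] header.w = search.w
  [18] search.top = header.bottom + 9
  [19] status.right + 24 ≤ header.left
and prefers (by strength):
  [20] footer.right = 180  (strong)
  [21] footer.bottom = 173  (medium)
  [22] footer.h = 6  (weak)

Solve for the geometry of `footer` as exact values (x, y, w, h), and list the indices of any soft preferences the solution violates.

1. footer.x = 24  [status.left = footer.left]
2. footer.w = 128  [status.w = footer.w]
3. footer.y = 84  [footer.top = status.bottom + 16]
4. footer.h = 51  [toolbar.top = footer.bottom + 8]

footer = (x=24, y=84, w=128, h=51)
violated soft preferences: 20, 21, 22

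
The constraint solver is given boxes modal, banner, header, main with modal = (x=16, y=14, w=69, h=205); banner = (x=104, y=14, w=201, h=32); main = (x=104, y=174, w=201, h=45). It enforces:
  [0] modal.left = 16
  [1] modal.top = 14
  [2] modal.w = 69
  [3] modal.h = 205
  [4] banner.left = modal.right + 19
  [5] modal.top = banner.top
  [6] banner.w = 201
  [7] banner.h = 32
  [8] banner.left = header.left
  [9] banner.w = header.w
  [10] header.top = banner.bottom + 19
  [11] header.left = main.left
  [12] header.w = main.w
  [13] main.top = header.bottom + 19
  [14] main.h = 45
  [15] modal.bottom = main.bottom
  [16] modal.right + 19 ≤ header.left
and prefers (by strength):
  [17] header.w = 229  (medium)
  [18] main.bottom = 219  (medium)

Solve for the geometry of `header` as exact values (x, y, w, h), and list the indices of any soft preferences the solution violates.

1. header.x = 104  [banner.left = header.left]
2. header.w = 201  [banner.w = header.w]
3. header.y = 65  [header.top = banner.bottom + 19]
4. header.h = 90  [main.top = header.bottom + 19]

header = (x=104, y=65, w=201, h=90)
violated soft preferences: 17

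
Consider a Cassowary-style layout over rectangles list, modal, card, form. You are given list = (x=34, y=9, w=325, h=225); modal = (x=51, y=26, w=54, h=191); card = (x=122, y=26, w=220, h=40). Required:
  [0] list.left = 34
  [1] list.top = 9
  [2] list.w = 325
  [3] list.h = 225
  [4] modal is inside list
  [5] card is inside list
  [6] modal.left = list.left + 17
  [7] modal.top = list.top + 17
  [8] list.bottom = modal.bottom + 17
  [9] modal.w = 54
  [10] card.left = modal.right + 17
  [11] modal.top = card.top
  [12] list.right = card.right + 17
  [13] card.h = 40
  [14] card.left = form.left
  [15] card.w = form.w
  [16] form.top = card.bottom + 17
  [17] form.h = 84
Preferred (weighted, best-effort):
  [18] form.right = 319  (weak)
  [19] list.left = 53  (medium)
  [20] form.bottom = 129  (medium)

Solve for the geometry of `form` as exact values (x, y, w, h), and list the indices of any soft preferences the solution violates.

form = (x=122, y=83, w=220, h=84)
violated soft preferences: 18, 19, 20

1. form.x = 122  [card.left = form.left]
2. form.w = 220  [card.w = form.w]
3. form.y = 83  [form.top = card.bottom + 17]
4. form.h = 84  [form.h = 84]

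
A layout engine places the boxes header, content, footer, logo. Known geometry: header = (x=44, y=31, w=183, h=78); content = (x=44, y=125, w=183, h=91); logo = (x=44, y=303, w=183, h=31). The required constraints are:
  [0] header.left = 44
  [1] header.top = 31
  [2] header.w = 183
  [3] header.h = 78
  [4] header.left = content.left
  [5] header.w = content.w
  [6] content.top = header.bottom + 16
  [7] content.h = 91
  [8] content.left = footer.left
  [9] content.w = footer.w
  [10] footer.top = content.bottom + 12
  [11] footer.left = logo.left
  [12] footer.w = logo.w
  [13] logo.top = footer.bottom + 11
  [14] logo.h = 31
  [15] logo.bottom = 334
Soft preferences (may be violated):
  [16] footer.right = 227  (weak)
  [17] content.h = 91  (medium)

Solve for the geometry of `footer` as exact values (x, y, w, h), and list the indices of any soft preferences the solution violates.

1. footer.x = 44  [content.left = footer.left]
2. footer.w = 183  [content.w = footer.w]
3. footer.y = 228  [footer.top = content.bottom + 12]
4. footer.h = 64  [logo.top = footer.bottom + 11]

footer = (x=44, y=228, w=183, h=64)
violated soft preferences: none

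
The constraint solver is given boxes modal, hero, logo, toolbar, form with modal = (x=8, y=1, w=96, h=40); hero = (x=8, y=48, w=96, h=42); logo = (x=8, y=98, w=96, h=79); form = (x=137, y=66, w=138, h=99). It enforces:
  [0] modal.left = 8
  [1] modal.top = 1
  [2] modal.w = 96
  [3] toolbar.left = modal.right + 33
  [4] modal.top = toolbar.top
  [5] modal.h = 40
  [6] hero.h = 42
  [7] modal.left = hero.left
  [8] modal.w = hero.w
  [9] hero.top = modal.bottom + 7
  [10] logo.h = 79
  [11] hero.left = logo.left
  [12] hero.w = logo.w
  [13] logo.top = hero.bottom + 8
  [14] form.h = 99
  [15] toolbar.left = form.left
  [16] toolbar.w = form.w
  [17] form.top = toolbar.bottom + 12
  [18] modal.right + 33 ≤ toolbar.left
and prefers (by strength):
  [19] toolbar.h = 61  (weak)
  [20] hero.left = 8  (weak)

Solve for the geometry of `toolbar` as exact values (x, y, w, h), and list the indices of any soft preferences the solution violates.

1. toolbar.x = 137  [toolbar.left = modal.right + 33]
2. toolbar.y = 1  [modal.top = toolbar.top]
3. toolbar.w = 138  [toolbar.w = form.w]
4. toolbar.h = 53  [form.top = toolbar.bottom + 12]

toolbar = (x=137, y=1, w=138, h=53)
violated soft preferences: 19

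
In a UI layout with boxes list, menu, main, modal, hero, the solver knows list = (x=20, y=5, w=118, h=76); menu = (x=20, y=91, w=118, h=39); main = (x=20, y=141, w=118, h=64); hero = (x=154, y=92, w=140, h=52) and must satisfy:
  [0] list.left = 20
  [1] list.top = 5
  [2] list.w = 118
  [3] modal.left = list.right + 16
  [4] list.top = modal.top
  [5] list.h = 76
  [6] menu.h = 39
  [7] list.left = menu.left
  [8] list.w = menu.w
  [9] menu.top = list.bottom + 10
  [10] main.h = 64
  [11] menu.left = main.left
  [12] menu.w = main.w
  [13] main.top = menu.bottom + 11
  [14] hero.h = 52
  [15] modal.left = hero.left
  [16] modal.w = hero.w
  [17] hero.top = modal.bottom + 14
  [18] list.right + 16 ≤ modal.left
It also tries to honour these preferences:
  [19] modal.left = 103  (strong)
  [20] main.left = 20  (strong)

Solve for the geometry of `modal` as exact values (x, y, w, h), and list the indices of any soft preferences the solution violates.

modal = (x=154, y=5, w=140, h=73)
violated soft preferences: 19

1. modal.x = 154  [modal.left = list.right + 16]
2. modal.y = 5  [list.top = modal.top]
3. modal.w = 140  [modal.w = hero.w]
4. modal.h = 73  [hero.top = modal.bottom + 14]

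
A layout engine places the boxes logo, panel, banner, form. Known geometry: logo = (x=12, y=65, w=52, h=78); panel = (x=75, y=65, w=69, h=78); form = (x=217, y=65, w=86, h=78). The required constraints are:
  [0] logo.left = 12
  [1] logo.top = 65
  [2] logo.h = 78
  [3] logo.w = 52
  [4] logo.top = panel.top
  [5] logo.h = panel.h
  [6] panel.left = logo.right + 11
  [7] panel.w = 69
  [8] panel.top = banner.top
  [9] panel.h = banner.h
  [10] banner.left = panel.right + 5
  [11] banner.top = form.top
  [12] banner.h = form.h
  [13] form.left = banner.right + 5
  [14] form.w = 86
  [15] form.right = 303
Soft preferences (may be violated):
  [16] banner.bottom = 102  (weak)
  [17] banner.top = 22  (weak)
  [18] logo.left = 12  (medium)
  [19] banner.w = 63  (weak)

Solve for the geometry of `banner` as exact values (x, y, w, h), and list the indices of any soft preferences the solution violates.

1. banner.y = 65  [panel.top = banner.top]
2. banner.h = 78  [panel.h = banner.h]
3. banner.x = 149  [banner.left = panel.right + 5]
4. banner.w = 63  [form.left = banner.right + 5]

banner = (x=149, y=65, w=63, h=78)
violated soft preferences: 16, 17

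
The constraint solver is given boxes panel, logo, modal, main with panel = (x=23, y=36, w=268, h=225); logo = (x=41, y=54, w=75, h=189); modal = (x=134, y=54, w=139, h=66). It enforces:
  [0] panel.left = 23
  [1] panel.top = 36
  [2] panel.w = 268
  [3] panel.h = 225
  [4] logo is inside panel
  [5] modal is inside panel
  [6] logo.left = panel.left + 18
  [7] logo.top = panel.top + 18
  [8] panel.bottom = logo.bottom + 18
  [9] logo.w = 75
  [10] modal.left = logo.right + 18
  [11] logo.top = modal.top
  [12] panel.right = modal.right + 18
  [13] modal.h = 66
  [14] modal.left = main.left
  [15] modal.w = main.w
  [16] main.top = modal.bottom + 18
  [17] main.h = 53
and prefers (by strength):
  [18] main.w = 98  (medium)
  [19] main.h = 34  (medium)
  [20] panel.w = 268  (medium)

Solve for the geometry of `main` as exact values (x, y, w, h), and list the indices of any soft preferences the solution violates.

main = (x=134, y=138, w=139, h=53)
violated soft preferences: 18, 19

1. main.x = 134  [modal.left = main.left]
2. main.w = 139  [modal.w = main.w]
3. main.y = 138  [main.top = modal.bottom + 18]
4. main.h = 53  [main.h = 53]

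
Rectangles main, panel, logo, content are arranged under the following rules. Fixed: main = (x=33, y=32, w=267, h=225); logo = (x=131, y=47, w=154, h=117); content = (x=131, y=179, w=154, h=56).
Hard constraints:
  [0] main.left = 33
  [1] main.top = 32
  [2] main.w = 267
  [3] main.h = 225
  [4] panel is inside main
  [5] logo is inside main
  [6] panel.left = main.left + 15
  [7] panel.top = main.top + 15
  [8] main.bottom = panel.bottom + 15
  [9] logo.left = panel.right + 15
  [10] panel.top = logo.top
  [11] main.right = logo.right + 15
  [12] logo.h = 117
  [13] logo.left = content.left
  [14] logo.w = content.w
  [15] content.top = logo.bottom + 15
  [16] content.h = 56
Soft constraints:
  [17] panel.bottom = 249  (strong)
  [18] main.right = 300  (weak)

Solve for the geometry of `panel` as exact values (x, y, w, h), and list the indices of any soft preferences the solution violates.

panel = (x=48, y=47, w=68, h=195)
violated soft preferences: 17

1. panel.x = 48  [panel.left = main.left + 15]
2. panel.y = 47  [panel.top = main.top + 15]
3. panel.h = 195  [main.bottom = panel.bottom + 15]
4. panel.w = 68  [logo.left = panel.right + 15]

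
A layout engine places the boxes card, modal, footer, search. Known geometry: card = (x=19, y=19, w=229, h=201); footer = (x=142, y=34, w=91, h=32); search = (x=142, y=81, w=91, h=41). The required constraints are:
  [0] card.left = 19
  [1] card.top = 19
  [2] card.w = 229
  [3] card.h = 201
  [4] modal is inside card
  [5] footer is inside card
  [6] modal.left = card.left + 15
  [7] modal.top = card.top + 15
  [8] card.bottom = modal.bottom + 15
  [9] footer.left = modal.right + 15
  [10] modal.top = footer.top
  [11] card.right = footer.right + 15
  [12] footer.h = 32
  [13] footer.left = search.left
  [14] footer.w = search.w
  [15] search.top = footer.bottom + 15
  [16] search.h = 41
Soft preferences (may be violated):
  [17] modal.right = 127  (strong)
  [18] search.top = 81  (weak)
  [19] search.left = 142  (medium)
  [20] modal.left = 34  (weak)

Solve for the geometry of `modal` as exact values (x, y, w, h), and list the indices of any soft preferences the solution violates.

1. modal.x = 34  [modal.left = card.left + 15]
2. modal.y = 34  [modal.top = card.top + 15]
3. modal.h = 171  [card.bottom = modal.bottom + 15]
4. modal.w = 93  [footer.left = modal.right + 15]

modal = (x=34, y=34, w=93, h=171)
violated soft preferences: none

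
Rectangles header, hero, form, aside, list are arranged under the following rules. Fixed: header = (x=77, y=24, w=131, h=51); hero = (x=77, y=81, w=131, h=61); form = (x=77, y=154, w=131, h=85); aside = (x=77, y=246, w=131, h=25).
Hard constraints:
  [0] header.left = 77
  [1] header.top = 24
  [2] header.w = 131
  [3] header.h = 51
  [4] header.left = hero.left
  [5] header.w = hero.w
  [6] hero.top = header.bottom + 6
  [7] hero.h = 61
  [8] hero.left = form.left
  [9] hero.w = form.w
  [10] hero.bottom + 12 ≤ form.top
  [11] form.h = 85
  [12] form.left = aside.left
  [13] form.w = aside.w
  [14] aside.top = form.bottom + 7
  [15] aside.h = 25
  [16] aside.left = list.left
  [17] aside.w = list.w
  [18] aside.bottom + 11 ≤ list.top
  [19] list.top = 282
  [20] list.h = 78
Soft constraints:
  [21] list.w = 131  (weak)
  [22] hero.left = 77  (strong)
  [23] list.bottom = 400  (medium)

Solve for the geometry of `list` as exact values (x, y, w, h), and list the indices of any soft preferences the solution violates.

1. list.x = 77  [aside.left = list.left]
2. list.w = 131  [aside.w = list.w]
3. list.y = 282  [list.top = 282]
4. list.h = 78  [list.h = 78]

list = (x=77, y=282, w=131, h=78)
violated soft preferences: 23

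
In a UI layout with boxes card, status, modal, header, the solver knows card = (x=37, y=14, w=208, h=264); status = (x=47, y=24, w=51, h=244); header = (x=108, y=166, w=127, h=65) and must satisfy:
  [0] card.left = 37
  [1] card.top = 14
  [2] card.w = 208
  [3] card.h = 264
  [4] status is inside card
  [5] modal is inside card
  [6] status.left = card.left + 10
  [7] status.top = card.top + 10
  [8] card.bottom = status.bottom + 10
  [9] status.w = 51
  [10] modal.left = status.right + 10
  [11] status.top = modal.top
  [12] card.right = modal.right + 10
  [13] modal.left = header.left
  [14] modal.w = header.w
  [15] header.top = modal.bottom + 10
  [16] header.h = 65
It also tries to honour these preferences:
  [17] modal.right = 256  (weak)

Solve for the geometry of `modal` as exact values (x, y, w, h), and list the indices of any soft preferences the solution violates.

modal = (x=108, y=24, w=127, h=132)
violated soft preferences: 17

1. modal.x = 108  [modal.left = status.right + 10]
2. modal.y = 24  [status.top = modal.top]
3. modal.w = 127  [card.right = modal.right + 10]
4. modal.h = 132  [header.top = modal.bottom + 10]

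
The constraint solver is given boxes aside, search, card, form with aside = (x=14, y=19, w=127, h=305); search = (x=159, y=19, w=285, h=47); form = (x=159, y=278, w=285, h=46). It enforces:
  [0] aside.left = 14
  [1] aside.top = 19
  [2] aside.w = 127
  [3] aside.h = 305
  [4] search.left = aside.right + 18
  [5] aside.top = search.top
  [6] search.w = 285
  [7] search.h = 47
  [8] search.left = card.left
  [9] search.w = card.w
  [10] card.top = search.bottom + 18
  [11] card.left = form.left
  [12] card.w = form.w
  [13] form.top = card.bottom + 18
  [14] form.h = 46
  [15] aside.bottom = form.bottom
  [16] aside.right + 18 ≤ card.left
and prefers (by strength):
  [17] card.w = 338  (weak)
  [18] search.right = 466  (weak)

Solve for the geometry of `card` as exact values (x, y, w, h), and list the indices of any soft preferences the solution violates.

card = (x=159, y=84, w=285, h=176)
violated soft preferences: 17, 18

1. card.x = 159  [search.left = card.left]
2. card.w = 285  [search.w = card.w]
3. card.y = 84  [card.top = search.bottom + 18]
4. card.h = 176  [form.top = card.bottom + 18]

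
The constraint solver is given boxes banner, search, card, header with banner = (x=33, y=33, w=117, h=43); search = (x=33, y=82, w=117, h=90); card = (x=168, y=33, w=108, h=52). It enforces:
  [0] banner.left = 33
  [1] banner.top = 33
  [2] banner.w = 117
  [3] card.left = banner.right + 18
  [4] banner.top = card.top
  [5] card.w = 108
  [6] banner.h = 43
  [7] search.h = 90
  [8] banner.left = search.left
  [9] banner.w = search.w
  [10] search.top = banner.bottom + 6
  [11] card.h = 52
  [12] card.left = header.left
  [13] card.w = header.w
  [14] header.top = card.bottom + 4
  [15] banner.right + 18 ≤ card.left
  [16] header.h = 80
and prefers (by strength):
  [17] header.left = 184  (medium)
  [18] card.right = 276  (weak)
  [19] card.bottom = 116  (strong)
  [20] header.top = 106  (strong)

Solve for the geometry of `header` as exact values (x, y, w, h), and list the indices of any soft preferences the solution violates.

header = (x=168, y=89, w=108, h=80)
violated soft preferences: 17, 19, 20

1. header.x = 168  [card.left = header.left]
2. header.w = 108  [card.w = header.w]
3. header.y = 89  [header.top = card.bottom + 4]
4. header.h = 80  [header.h = 80]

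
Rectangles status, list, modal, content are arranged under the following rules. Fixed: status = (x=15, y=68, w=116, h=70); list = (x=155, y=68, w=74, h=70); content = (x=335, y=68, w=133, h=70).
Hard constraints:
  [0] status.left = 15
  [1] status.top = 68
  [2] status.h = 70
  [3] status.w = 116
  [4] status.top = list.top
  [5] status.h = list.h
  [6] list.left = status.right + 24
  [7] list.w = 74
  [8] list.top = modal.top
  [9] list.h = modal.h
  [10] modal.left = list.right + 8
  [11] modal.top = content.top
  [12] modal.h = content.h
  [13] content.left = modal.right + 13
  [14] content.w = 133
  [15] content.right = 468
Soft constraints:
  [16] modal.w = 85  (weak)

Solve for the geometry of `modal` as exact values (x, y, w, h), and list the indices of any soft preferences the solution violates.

1. modal.y = 68  [list.top = modal.top]
2. modal.h = 70  [list.h = modal.h]
3. modal.x = 237  [modal.left = list.right + 8]
4. modal.w = 85  [content.left = modal.right + 13]

modal = (x=237, y=68, w=85, h=70)
violated soft preferences: none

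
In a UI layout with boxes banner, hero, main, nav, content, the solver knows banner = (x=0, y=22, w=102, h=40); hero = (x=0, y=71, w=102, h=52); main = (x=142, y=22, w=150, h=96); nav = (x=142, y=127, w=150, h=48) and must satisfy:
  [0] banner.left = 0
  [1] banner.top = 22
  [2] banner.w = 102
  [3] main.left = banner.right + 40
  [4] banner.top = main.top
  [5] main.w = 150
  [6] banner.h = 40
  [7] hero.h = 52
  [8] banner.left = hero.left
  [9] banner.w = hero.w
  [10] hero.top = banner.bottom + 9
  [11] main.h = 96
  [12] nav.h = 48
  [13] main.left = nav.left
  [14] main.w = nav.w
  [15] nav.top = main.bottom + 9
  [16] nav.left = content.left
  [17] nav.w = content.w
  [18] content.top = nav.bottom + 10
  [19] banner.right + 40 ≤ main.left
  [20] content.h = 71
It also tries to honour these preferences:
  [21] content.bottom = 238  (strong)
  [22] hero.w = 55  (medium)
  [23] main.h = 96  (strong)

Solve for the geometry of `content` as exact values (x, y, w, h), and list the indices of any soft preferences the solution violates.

1. content.x = 142  [nav.left = content.left]
2. content.w = 150  [nav.w = content.w]
3. content.y = 185  [content.top = nav.bottom + 10]
4. content.h = 71  [content.h = 71]

content = (x=142, y=185, w=150, h=71)
violated soft preferences: 21, 22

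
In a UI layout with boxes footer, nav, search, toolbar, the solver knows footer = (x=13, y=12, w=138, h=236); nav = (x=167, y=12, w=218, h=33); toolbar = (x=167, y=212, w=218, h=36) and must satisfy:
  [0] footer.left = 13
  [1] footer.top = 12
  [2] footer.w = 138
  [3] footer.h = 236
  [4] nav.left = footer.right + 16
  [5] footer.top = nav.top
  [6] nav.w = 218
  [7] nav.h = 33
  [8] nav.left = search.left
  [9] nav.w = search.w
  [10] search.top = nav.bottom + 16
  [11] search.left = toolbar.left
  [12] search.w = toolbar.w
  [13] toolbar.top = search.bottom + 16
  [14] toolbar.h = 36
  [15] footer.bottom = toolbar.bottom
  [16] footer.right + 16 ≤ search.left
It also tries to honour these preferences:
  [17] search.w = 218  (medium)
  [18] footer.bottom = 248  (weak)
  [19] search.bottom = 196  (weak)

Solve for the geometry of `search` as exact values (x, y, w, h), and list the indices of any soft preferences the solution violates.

search = (x=167, y=61, w=218, h=135)
violated soft preferences: none

1. search.x = 167  [nav.left = search.left]
2. search.w = 218  [nav.w = search.w]
3. search.y = 61  [search.top = nav.bottom + 16]
4. search.h = 135  [toolbar.top = search.bottom + 16]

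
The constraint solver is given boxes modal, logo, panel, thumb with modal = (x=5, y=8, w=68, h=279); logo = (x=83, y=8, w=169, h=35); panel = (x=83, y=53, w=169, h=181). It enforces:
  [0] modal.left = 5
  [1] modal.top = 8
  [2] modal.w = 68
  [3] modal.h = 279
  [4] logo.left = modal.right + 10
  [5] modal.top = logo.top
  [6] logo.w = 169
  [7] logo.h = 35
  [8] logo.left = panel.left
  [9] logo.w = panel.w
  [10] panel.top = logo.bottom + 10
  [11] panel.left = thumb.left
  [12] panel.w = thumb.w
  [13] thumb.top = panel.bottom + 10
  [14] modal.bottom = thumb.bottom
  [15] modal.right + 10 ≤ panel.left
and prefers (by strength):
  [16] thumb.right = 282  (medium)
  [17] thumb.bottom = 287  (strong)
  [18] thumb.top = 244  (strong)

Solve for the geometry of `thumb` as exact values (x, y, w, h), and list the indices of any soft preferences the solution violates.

1. thumb.x = 83  [panel.left = thumb.left]
2. thumb.w = 169  [panel.w = thumb.w]
3. thumb.y = 244  [thumb.top = panel.bottom + 10]
4. thumb.h = 43  [modal.bottom = thumb.bottom]

thumb = (x=83, y=244, w=169, h=43)
violated soft preferences: 16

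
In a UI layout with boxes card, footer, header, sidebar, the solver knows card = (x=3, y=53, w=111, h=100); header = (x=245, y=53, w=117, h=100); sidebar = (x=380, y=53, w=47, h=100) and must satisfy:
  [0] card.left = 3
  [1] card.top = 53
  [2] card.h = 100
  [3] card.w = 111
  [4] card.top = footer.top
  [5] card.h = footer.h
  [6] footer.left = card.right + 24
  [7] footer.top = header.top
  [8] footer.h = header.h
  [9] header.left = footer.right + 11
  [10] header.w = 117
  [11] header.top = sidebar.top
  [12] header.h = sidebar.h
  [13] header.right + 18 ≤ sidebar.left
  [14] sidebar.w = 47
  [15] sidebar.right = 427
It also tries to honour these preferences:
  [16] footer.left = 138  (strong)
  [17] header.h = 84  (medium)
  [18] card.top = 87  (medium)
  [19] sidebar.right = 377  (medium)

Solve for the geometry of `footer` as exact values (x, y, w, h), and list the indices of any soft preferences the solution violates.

footer = (x=138, y=53, w=96, h=100)
violated soft preferences: 17, 18, 19

1. footer.y = 53  [card.top = footer.top]
2. footer.h = 100  [card.h = footer.h]
3. footer.x = 138  [footer.left = card.right + 24]
4. footer.w = 96  [header.left = footer.right + 11]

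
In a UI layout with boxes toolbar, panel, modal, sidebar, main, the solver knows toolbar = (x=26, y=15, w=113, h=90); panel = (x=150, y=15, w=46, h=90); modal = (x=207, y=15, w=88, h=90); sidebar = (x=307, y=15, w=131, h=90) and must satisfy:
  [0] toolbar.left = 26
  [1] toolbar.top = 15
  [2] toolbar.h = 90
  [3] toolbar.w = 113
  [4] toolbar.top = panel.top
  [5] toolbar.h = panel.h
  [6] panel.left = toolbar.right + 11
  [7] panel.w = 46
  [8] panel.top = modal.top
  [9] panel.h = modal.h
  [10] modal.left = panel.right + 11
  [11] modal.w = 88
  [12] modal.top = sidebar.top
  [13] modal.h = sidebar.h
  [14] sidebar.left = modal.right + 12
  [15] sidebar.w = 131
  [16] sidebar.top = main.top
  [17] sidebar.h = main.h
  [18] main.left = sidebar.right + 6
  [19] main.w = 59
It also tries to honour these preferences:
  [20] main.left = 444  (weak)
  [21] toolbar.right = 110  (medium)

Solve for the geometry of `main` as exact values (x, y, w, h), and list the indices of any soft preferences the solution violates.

main = (x=444, y=15, w=59, h=90)
violated soft preferences: 21

1. main.y = 15  [sidebar.top = main.top]
2. main.h = 90  [sidebar.h = main.h]
3. main.x = 444  [main.left = sidebar.right + 6]
4. main.w = 59  [main.w = 59]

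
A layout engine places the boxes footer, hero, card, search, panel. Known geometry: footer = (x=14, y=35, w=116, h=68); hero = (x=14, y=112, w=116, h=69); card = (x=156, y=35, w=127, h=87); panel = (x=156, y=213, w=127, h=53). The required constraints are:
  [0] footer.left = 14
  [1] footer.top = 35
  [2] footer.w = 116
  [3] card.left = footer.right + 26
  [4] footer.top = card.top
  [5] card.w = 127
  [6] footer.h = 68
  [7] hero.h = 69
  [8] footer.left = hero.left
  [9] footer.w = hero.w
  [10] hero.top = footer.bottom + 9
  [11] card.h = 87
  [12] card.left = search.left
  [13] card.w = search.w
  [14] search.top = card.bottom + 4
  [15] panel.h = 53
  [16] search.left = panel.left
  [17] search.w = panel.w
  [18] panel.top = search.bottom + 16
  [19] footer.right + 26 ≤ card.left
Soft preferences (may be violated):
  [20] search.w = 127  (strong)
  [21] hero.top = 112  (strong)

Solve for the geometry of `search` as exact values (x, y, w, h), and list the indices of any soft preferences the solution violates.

search = (x=156, y=126, w=127, h=71)
violated soft preferences: none

1. search.x = 156  [card.left = search.left]
2. search.w = 127  [card.w = search.w]
3. search.y = 126  [search.top = card.bottom + 4]
4. search.h = 71  [panel.top = search.bottom + 16]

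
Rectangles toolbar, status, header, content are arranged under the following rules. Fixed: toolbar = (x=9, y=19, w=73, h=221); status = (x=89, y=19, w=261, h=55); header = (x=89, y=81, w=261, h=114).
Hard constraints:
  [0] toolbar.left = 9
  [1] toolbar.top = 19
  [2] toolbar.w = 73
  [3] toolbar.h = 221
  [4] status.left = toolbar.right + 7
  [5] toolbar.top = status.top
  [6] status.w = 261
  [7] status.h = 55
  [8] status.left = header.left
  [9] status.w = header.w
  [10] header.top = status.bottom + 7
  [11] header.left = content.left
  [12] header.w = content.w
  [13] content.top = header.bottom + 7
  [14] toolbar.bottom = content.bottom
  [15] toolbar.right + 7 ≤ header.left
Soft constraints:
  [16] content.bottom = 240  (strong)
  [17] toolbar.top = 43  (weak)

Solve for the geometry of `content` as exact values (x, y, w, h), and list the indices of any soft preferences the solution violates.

1. content.x = 89  [header.left = content.left]
2. content.w = 261  [header.w = content.w]
3. content.y = 202  [content.top = header.bottom + 7]
4. content.h = 38  [toolbar.bottom = content.bottom]

content = (x=89, y=202, w=261, h=38)
violated soft preferences: 17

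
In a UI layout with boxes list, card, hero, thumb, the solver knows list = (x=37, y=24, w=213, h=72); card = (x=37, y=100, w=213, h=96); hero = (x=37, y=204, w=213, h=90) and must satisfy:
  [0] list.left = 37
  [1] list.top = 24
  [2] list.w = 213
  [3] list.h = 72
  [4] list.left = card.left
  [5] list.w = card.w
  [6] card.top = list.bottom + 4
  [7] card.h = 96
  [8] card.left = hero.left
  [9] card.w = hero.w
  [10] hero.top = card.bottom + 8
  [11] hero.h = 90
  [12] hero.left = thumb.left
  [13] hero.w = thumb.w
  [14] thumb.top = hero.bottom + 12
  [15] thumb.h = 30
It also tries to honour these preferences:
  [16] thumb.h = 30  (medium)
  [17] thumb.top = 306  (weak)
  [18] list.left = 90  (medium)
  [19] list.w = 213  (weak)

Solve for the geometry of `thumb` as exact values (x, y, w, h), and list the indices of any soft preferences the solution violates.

thumb = (x=37, y=306, w=213, h=30)
violated soft preferences: 18

1. thumb.x = 37  [hero.left = thumb.left]
2. thumb.w = 213  [hero.w = thumb.w]
3. thumb.y = 306  [thumb.top = hero.bottom + 12]
4. thumb.h = 30  [thumb.h = 30]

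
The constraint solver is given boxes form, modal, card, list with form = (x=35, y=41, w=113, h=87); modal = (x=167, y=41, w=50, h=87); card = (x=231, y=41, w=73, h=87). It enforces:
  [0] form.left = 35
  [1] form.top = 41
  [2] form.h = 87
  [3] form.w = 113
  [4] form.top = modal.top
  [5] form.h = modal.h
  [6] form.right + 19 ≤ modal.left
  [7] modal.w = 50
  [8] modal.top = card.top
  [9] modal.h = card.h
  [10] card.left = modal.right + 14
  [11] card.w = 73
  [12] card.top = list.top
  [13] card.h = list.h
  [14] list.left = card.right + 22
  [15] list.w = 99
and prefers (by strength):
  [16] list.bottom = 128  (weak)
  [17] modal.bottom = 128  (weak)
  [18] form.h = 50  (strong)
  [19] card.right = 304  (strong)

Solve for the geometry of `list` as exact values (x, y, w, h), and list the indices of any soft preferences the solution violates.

1. list.y = 41  [card.top = list.top]
2. list.h = 87  [card.h = list.h]
3. list.x = 326  [list.left = card.right + 22]
4. list.w = 99  [list.w = 99]

list = (x=326, y=41, w=99, h=87)
violated soft preferences: 18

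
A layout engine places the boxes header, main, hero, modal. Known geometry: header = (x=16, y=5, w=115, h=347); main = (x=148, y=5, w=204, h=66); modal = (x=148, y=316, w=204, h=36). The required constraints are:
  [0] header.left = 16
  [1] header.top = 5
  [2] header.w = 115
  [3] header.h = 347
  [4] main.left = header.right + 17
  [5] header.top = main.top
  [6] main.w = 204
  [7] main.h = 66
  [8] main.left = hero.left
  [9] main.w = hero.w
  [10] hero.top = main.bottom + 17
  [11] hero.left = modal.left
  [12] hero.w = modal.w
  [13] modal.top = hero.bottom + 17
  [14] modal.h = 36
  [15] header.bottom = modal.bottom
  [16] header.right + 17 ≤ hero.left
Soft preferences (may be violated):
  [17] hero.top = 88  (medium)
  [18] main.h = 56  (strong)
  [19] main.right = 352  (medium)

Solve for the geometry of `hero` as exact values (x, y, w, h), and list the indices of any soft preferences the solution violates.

hero = (x=148, y=88, w=204, h=211)
violated soft preferences: 18

1. hero.x = 148  [main.left = hero.left]
2. hero.w = 204  [main.w = hero.w]
3. hero.y = 88  [hero.top = main.bottom + 17]
4. hero.h = 211  [modal.top = hero.bottom + 17]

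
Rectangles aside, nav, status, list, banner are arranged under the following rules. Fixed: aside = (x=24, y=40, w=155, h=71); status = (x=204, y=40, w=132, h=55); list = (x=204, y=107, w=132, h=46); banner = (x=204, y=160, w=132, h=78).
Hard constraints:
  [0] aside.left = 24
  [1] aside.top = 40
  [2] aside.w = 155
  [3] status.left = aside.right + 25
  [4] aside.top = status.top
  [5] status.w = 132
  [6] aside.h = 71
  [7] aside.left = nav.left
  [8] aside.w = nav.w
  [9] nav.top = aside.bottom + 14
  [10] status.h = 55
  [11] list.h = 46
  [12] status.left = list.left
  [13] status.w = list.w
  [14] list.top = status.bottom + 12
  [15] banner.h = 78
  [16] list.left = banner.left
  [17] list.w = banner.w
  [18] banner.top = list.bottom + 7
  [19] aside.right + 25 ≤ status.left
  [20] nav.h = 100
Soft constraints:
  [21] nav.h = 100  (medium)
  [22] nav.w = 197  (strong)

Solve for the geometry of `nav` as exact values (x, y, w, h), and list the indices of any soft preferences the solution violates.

1. nav.x = 24  [aside.left = nav.left]
2. nav.w = 155  [aside.w = nav.w]
3. nav.y = 125  [nav.top = aside.bottom + 14]
4. nav.h = 100  [nav.h = 100]

nav = (x=24, y=125, w=155, h=100)
violated soft preferences: 22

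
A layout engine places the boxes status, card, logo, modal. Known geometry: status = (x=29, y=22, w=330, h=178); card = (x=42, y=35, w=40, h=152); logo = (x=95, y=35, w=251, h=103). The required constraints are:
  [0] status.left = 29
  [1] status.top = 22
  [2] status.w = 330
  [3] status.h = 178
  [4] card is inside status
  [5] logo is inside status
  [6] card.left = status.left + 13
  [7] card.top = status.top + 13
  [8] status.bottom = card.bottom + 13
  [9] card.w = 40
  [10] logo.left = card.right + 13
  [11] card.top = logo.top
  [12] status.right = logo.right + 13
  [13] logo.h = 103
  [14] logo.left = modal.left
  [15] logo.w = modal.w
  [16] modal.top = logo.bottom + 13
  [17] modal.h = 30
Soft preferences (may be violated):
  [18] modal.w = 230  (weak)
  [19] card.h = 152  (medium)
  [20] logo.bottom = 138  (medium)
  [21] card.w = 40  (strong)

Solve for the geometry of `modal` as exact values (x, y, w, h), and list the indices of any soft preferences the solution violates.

1. modal.x = 95  [logo.left = modal.left]
2. modal.w = 251  [logo.w = modal.w]
3. modal.y = 151  [modal.top = logo.bottom + 13]
4. modal.h = 30  [modal.h = 30]

modal = (x=95, y=151, w=251, h=30)
violated soft preferences: 18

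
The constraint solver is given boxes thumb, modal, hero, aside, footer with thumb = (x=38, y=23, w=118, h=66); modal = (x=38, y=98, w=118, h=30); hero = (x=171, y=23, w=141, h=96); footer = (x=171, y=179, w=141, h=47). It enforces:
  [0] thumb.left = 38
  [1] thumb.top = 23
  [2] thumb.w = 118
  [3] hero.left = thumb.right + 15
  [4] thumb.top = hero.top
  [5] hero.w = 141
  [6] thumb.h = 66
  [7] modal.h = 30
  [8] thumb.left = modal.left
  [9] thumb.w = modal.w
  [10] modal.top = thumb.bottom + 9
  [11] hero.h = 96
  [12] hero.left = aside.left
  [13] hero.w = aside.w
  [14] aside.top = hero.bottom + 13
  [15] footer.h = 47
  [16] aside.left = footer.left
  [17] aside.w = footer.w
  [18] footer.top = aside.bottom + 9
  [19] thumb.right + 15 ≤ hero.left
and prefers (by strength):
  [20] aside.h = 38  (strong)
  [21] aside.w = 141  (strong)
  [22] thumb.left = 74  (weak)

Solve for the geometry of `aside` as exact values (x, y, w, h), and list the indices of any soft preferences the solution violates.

aside = (x=171, y=132, w=141, h=38)
violated soft preferences: 22

1. aside.x = 171  [hero.left = aside.left]
2. aside.w = 141  [hero.w = aside.w]
3. aside.y = 132  [aside.top = hero.bottom + 13]
4. aside.h = 38  [footer.top = aside.bottom + 9]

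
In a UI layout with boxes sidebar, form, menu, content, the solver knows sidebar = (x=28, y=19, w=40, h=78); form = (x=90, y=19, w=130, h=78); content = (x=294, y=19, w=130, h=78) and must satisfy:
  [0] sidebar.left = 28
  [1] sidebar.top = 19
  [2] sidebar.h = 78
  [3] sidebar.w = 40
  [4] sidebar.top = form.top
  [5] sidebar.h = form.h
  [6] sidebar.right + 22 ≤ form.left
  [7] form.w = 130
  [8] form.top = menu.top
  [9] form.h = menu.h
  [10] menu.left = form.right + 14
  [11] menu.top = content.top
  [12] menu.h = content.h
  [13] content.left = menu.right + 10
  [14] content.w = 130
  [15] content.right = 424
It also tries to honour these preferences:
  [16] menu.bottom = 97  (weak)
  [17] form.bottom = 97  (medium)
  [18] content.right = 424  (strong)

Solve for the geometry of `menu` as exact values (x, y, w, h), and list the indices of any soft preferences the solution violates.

1. menu.y = 19  [form.top = menu.top]
2. menu.h = 78  [form.h = menu.h]
3. menu.x = 234  [menu.left = form.right + 14]
4. menu.w = 50  [content.left = menu.right + 10]

menu = (x=234, y=19, w=50, h=78)
violated soft preferences: none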